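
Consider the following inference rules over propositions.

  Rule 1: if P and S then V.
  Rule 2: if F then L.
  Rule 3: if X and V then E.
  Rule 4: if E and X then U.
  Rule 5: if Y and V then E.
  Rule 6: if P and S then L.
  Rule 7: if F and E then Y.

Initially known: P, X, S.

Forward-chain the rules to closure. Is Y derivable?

Y would need F and E (Rule 7), but F is never established.

No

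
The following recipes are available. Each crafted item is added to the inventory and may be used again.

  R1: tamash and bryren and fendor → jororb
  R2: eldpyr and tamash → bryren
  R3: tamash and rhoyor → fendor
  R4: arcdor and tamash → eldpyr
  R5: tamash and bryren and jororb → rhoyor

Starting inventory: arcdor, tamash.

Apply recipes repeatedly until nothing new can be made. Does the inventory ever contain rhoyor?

No

rhoyor would need tamash, bryren, and jororb (R5), but jororb is never obtained.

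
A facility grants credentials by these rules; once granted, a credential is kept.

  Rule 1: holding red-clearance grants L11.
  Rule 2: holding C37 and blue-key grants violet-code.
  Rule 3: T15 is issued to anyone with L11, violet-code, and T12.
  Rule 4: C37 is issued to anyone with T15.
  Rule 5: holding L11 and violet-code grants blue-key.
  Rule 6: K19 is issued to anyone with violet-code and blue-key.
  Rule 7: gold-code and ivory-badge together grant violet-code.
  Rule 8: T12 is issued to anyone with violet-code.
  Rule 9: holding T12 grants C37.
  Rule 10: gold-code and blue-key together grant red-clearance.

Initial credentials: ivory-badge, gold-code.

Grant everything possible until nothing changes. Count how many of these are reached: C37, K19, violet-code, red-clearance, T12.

3

Holding gold-code and ivory-badge grants violet-code (Rule 7).
Holding violet-code grants T12 (Rule 8).
Holding T12 grants C37 (Rule 9).
C37: reached.
K19 would need violet-code and blue-key (Rule 6), but blue-key is never granted.
violet-code: reached.
red-clearance would need gold-code and blue-key (Rule 10), but blue-key is never granted.
T12: reached.
Reached: C37, violet-code, and T12 — 3 of the 5.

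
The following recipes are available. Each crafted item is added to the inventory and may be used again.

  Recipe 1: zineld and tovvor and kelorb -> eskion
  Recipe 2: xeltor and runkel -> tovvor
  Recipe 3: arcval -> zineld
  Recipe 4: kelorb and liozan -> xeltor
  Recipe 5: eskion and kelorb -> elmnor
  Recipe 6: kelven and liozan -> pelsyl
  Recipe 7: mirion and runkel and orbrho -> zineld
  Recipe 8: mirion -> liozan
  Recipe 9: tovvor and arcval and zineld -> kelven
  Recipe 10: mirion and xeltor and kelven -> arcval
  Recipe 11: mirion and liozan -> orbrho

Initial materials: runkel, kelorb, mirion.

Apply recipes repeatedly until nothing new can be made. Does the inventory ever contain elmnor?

Yes

mirion -> liozan (Recipe 8).
Using Recipe 11, mirion and liozan make orbrho.
kelorb and liozan -> xeltor (Recipe 4).
xeltor and runkel -> tovvor (Recipe 2).
mirion and runkel and orbrho -> zineld (Recipe 7).
Using Recipe 1, zineld, tovvor, and kelorb make eskion.
eskion and kelorb -> elmnor (Recipe 5).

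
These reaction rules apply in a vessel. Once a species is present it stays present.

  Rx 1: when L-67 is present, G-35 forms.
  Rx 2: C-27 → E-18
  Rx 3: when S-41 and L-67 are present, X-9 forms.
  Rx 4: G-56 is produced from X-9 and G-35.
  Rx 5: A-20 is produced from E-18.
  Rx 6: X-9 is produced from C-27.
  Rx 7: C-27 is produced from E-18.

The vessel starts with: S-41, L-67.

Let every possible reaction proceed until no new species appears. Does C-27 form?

No

C-27 would need E-18 (Rx 7), but E-18 never forms.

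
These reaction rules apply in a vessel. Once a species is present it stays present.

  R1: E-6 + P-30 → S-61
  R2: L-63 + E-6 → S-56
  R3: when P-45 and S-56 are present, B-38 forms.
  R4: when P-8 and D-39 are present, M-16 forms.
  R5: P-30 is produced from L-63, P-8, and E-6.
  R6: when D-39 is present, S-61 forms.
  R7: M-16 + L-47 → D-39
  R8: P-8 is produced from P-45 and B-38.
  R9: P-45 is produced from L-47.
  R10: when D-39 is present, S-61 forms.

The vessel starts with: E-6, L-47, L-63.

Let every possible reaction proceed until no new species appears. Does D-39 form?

No

D-39 would need M-16 and L-47 (R7), but M-16 never forms.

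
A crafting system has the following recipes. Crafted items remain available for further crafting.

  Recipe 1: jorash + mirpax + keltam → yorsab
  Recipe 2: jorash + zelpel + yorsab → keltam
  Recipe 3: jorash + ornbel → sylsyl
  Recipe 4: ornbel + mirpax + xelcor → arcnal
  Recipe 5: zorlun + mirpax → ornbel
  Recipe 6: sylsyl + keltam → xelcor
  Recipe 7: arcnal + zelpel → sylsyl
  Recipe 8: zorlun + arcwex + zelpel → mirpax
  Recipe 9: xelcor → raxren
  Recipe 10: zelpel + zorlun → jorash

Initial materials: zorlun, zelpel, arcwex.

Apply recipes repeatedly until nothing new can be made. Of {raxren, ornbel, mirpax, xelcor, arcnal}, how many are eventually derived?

zorlun + arcwex + zelpel → mirpax (Recipe 8).
Using Recipe 5, zorlun and mirpax make ornbel.
raxren would need xelcor (Recipe 9), but xelcor is never obtained.
ornbel: reached.
mirpax: reached.
xelcor would need sylsyl and keltam (Recipe 6), but keltam is never obtained.
arcnal would need ornbel, mirpax, and xelcor (Recipe 4), but xelcor is never obtained.
Reached: ornbel and mirpax — 2 of the 5.

2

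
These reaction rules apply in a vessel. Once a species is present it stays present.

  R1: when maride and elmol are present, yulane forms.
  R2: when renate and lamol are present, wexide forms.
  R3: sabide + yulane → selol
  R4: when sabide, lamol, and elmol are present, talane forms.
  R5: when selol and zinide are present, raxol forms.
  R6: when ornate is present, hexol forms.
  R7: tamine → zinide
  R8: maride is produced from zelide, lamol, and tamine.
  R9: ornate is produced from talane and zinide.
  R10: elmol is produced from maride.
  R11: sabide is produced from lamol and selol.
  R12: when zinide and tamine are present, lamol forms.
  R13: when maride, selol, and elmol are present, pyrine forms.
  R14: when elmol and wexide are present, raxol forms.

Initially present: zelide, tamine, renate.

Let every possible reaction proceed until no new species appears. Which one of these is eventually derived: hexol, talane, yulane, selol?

yulane

tamine present → zinide forms (R7).
zinide and tamine present → lamol forms (R12).
zelide, lamol, and tamine present → maride forms (R8).
maride present → elmol forms (R10).
maride and elmol present → yulane forms (R1).
talane would need sabide, lamol, and elmol (R4), but sabide never forms. selol would need sabide and yulane (R3), but sabide never forms. hexol would need ornate (R6), but ornate never forms.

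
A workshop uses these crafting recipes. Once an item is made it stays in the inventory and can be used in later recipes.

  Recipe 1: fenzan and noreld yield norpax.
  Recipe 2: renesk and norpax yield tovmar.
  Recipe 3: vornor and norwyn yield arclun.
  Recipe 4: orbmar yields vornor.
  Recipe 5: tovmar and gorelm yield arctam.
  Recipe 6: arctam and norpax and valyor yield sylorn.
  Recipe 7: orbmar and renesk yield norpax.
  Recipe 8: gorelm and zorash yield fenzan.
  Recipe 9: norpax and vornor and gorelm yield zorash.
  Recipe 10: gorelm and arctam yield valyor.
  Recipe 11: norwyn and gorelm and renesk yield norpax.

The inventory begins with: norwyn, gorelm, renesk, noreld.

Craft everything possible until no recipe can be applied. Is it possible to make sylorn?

Yes

Using Recipe 11, norwyn, gorelm, and renesk make norpax.
renesk and norpax → tovmar (Recipe 2).
tovmar and gorelm → arctam (Recipe 5).
Using Recipe 10, gorelm and arctam make valyor.
arctam and norpax and valyor → sylorn (Recipe 6).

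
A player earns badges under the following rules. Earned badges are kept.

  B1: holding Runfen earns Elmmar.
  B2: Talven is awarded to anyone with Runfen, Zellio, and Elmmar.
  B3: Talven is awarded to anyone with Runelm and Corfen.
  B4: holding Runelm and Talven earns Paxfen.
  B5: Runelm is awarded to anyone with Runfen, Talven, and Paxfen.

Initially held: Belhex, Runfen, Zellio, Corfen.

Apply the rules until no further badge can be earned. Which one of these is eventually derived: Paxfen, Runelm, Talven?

With Runfen, Elmmar is earned (B1).
With Runfen, Zellio, and Elmmar, Talven is earned (B2).
Paxfen would need Runelm and Talven (B4), but Runelm is never earned. Runelm would need Runfen, Talven, and Paxfen (B5), but Paxfen is never earned.

Talven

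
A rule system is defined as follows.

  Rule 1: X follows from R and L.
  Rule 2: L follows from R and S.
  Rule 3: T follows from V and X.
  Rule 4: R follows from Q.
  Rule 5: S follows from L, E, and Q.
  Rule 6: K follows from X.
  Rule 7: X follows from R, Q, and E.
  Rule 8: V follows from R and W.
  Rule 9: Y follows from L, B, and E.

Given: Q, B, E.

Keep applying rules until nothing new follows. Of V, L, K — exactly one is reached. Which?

From Q, Rule 4 gives R.
From R, Q, and E, Rule 7 gives X.
From X, Rule 6 gives K.
L would need R and S (Rule 2), but S is never established. V would need R and W (Rule 8), but W is never established.

K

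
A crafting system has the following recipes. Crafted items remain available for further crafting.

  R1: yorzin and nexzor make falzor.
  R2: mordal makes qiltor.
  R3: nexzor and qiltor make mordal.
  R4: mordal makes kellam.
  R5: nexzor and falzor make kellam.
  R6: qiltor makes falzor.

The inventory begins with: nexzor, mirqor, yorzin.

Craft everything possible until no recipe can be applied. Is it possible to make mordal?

No

mordal would need nexzor and qiltor (R3), but qiltor is never obtained.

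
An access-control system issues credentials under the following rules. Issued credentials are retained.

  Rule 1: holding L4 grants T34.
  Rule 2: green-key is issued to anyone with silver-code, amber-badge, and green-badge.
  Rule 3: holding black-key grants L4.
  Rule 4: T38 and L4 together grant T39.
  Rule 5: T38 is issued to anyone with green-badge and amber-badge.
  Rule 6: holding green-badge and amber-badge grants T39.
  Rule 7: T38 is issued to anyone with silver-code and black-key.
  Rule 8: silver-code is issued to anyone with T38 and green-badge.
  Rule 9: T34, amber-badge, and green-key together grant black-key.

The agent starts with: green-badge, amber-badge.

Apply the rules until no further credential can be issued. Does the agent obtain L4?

No

L4 would need black-key (Rule 3), but black-key is never granted.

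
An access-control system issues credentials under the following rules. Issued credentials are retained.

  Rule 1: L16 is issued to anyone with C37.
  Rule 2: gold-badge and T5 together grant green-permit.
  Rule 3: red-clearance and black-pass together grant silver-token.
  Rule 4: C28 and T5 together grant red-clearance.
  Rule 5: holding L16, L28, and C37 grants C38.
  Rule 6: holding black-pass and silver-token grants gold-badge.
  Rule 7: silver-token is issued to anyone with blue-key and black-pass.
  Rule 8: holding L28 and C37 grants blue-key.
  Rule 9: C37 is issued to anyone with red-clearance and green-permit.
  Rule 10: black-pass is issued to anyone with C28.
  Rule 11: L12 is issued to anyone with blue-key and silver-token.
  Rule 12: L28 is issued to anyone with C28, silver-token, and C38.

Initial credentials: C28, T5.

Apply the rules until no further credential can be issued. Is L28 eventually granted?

L28 would need C28, silver-token, and C38 (Rule 12), but C38 is never granted.

No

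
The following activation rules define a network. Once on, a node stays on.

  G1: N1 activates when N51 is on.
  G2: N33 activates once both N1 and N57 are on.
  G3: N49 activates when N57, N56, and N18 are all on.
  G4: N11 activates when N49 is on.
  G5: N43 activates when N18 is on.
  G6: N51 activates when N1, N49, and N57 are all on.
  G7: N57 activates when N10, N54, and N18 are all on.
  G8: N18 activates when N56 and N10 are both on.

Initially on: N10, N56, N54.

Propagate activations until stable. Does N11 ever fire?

N56 and N10 are on, so N18 activates (G8).
G7: N10, N54, and N18 on → N57 on.
G3: N57, N56, and N18 on → N49 on.
N49 is on, so N11 activates (G4).

Yes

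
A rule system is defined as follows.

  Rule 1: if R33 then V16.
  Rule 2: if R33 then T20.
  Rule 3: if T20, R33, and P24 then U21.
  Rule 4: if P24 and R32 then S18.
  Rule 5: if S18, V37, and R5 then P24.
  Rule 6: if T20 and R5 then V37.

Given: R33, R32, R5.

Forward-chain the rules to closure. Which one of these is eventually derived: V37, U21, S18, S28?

R33 holds, so T20 follows (Rule 2).
From T20 and R5, Rule 6 gives V37.
U21 would need T20, R33, and P24 (Rule 3), but P24 is never established. S18 would need P24 and R32 (Rule 4), but P24 is never established. No rule produces S28, and it is not given.

V37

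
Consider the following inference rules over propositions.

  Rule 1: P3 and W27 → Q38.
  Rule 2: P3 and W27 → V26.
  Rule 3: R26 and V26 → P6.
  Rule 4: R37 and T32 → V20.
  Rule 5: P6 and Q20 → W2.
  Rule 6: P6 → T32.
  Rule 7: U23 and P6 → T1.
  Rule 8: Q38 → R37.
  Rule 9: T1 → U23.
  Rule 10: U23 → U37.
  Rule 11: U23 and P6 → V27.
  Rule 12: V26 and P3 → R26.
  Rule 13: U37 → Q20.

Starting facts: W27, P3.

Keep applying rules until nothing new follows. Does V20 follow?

Yes

From P3 and W27, Rule 1 gives Q38.
P3 and W27 hold, so V26 follows (Rule 2).
V26 and P3 hold, so R26 follows (Rule 12).
Q38 holds, so R37 follows (Rule 8).
R26 and V26 hold, so P6 follows (Rule 3).
P6 holds, so T32 follows (Rule 6).
R37 and T32 hold, so V20 follows (Rule 4).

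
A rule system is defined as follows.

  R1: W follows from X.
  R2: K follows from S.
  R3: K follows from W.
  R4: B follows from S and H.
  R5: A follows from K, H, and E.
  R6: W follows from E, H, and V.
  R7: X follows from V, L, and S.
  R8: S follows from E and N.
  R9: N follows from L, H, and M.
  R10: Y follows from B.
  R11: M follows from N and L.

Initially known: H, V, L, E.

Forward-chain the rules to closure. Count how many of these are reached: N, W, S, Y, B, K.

From E, H, and V, R6 gives W.
W holds, so K follows (R3).
N would need L, H, and M (R9), but M is never established.
W: reached.
S would need E and N (R8), but N is never established.
Y would need B (R10), but B is never established.
B would need S and H (R4), but S is never established.
K: reached.
Reached: W and K — 2 of the 6.

2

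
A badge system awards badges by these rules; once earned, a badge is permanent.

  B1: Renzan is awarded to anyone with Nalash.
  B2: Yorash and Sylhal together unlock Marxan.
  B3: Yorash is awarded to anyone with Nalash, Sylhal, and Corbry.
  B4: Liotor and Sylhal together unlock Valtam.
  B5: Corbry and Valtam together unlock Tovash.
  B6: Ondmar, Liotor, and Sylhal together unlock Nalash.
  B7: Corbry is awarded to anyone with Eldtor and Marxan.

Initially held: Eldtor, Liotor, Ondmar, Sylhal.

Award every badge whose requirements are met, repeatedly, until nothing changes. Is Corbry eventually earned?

No

Corbry would need Eldtor and Marxan (B7), but Marxan is never earned.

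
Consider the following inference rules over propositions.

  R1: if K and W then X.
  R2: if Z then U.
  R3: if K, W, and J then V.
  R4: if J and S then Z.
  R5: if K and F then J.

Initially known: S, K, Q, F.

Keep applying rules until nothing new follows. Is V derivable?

No

V would need K, W, and J (R3), but W is never established.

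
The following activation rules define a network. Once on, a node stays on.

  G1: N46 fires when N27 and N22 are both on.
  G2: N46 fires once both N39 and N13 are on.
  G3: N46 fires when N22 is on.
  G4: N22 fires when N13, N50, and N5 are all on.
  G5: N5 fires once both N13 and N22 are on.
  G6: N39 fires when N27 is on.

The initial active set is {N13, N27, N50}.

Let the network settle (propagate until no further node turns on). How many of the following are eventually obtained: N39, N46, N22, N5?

2

G6: N27 on → N39 on.
G2: N39 and N13 on → N46 on.
N39: reached.
N46: reached.
N22 would need N13, N50, and N5 (G4), but N5 never turns on.
N5 would need N13 and N22 (G5), but N22 never turns on.
Reached: N39 and N46 — 2 of the 4.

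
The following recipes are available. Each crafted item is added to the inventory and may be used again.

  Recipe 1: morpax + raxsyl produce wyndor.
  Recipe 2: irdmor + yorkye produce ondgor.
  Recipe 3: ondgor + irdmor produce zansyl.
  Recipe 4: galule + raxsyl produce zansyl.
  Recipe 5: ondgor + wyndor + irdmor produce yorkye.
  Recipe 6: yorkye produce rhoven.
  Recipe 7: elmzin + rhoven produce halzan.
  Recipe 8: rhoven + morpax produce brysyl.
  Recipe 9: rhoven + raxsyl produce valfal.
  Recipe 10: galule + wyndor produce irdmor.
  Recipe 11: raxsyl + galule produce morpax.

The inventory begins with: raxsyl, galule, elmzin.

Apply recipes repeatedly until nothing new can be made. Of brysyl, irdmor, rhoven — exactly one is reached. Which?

irdmor

raxsyl + galule → morpax (Recipe 11).
Using Recipe 1, morpax and raxsyl make wyndor.
galule + wyndor → irdmor (Recipe 10).
rhoven would need yorkye (Recipe 6), but yorkye is never obtained. brysyl would need rhoven and morpax (Recipe 8), but rhoven is never obtained.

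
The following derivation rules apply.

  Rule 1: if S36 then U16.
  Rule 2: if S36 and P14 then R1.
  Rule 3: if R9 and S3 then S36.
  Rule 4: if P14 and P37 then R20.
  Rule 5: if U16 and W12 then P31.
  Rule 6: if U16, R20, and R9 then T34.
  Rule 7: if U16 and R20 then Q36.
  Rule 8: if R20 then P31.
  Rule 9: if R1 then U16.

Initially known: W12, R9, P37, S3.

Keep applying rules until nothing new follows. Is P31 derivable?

Yes

R9 and S3 hold, so S36 follows (Rule 3).
From S36, Rule 1 gives U16.
From U16 and W12, Rule 5 gives P31.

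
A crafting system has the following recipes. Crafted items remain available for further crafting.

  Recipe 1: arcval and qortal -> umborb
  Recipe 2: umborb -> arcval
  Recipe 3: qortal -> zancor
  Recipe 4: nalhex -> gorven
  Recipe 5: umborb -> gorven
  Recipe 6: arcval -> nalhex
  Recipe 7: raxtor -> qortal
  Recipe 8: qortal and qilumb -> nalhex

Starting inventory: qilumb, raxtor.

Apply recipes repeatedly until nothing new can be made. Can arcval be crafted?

No

arcval would need umborb (Recipe 2), but umborb is never obtained.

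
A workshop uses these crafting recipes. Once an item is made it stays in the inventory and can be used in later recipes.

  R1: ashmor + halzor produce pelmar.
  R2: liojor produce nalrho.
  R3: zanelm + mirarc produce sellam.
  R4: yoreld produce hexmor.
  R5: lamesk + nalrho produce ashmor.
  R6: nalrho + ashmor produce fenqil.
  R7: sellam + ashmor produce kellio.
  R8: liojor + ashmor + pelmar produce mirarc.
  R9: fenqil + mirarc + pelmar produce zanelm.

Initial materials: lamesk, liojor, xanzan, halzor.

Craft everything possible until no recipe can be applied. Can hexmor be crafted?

hexmor would need yoreld (R4), but yoreld is never obtained.

No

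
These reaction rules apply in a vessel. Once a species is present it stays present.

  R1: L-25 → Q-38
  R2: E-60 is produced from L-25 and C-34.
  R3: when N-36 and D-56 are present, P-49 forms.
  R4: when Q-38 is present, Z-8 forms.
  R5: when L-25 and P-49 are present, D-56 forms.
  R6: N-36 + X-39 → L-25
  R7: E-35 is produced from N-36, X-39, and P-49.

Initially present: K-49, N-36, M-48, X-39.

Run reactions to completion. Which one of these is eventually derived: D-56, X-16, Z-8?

Z-8

N-36 and X-39 present → L-25 forms (R6).
L-25 present → Q-38 forms (R1).
Q-38 present → Z-8 forms (R4).
D-56 would need L-25 and P-49 (R5), but P-49 never forms. No rule produces X-16, and it is not given.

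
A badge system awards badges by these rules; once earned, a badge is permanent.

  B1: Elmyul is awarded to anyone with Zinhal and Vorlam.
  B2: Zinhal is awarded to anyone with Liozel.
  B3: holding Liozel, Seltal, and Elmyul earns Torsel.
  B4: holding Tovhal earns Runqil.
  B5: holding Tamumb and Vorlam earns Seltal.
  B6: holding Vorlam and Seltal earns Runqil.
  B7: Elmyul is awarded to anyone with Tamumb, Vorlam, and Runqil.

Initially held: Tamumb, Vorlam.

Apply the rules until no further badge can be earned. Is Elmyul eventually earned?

With Tamumb and Vorlam, Seltal is earned (B5).
With Vorlam and Seltal, Runqil is earned (B6).
With Tamumb, Vorlam, and Runqil, Elmyul is earned (B7).

Yes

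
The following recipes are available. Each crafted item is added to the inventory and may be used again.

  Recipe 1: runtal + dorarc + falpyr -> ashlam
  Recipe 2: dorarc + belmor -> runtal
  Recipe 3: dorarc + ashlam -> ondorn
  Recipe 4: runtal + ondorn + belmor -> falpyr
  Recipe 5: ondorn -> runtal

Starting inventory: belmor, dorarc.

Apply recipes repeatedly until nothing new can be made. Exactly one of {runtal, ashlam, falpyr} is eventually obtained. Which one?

runtal

Using Recipe 2, dorarc and belmor make runtal.
ashlam would need runtal, dorarc, and falpyr (Recipe 1), but falpyr is never obtained. falpyr would need runtal, ondorn, and belmor (Recipe 4), but ondorn is never obtained.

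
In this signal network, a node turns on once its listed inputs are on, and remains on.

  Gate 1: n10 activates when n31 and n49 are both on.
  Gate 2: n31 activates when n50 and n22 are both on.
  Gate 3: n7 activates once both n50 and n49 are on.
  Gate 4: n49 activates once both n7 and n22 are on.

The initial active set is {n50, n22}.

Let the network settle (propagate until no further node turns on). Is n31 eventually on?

n50 and n22 are on, so n31 activates (Gate 2).

Yes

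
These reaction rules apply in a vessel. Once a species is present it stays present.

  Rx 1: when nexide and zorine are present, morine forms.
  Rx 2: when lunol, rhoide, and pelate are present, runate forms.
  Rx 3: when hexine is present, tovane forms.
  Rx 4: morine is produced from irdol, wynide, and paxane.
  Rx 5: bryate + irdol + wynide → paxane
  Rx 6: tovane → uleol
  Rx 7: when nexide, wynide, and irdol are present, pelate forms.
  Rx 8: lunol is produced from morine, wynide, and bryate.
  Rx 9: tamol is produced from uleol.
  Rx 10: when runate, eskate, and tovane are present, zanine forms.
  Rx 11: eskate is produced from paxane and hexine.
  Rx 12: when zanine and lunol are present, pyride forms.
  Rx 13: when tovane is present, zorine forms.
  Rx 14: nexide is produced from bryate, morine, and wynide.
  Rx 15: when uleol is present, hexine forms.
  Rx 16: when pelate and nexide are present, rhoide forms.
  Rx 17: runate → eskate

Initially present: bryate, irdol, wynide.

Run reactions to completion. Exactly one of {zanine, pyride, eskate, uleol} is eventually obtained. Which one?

bryate, irdol, and wynide present → paxane forms (Rx 5).
irdol, wynide, and paxane present → morine forms (Rx 4).
morine, wynide, and bryate present → lunol forms (Rx 8).
bryate, morine, and wynide present → nexide forms (Rx 14).
nexide, wynide, and irdol present → pelate forms (Rx 7).
pelate and nexide present → rhoide forms (Rx 16).
lunol, rhoide, and pelate present → runate forms (Rx 2).
runate present → eskate forms (Rx 17).
uleol would need tovane (Rx 6), but tovane never forms. zanine would need runate, eskate, and tovane (Rx 10), but tovane never forms. pyride would need zanine and lunol (Rx 12), but zanine never forms.

eskate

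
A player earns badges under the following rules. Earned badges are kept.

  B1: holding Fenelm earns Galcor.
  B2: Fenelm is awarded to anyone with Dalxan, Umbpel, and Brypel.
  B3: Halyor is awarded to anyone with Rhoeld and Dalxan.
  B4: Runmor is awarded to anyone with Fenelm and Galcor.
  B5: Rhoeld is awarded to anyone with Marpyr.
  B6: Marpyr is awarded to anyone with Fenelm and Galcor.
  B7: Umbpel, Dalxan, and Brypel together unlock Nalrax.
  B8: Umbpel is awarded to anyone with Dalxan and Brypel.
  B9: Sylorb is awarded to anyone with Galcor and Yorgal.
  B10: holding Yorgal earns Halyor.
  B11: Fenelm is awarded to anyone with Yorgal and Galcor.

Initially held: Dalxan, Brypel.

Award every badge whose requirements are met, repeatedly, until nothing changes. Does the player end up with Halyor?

With Dalxan and Brypel, Umbpel is earned (B8).
With Dalxan, Umbpel, and Brypel, Fenelm is earned (B2).
With Fenelm, Galcor is earned (B1).
With Fenelm and Galcor, Marpyr is earned (B6).
With Marpyr, Rhoeld is earned (B5).
With Rhoeld and Dalxan, Halyor is earned (B3).

Yes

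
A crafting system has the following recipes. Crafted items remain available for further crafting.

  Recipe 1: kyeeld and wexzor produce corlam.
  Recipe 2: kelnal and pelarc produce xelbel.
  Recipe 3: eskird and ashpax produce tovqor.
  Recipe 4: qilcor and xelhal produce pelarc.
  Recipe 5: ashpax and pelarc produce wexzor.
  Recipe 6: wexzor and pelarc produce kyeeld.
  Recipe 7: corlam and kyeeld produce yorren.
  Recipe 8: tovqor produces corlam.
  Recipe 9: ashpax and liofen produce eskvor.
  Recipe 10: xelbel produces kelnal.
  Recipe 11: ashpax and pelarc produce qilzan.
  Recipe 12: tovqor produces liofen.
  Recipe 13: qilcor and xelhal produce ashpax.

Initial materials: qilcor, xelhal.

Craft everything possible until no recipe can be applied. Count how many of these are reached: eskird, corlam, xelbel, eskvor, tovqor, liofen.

1

Using Recipe 4, qilcor and xelhal make pelarc.
Using Recipe 13, qilcor and xelhal make ashpax.
Using Recipe 5, ashpax and pelarc make wexzor.
wexzor and pelarc → kyeeld (Recipe 6).
kyeeld and wexzor → corlam (Recipe 1).
No rule produces eskird, and it is not given.
corlam: reached.
xelbel would need kelnal and pelarc (Recipe 2), but kelnal is never obtained.
eskvor would need ashpax and liofen (Recipe 9), but liofen is never obtained.
tovqor would need eskird and ashpax (Recipe 3), but eskird is never obtained.
liofen would need tovqor (Recipe 12), but tovqor is never obtained.
Reached: corlam — 1 of the 6.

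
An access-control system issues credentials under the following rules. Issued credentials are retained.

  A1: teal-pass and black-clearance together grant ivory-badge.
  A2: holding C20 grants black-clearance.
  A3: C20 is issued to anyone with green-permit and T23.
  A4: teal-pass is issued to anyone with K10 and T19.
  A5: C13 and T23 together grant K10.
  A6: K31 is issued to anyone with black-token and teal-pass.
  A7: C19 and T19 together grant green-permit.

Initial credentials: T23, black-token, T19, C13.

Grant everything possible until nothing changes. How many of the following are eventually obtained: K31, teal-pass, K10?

3

Holding C13 and T23 grants K10 (A5).
Holding K10 and T19 grants teal-pass (A4).
Holding black-token and teal-pass grants K31 (A6).
K31: reached.
teal-pass: reached.
K10: reached.
All 3 are reached.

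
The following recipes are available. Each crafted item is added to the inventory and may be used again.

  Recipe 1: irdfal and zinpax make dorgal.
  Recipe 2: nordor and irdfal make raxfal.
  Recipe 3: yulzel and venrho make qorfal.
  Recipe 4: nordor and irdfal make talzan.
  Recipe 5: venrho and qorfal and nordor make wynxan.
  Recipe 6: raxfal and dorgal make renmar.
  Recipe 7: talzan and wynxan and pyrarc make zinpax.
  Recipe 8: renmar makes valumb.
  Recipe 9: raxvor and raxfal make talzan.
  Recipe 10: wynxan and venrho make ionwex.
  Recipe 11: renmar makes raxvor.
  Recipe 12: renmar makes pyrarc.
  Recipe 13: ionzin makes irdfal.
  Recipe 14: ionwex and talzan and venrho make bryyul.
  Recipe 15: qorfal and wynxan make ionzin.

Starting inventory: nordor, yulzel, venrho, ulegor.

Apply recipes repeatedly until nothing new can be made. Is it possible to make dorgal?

No

dorgal would need irdfal and zinpax (Recipe 1), but zinpax is never obtained.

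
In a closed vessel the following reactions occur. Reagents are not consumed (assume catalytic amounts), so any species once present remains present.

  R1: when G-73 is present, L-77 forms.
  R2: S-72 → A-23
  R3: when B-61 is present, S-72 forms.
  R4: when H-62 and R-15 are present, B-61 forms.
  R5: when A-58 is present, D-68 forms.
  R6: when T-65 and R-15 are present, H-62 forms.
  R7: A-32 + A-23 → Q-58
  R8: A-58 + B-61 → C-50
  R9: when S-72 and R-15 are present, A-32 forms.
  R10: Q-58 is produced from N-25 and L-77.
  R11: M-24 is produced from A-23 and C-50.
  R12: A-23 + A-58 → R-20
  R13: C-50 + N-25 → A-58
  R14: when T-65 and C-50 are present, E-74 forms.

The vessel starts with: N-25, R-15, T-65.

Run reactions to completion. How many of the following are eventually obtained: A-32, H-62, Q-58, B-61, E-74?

4

T-65 and R-15 present → H-62 forms (R6).
H-62 and R-15 present → B-61 forms (R4).
B-61 present → S-72 forms (R3).
S-72 and R-15 present → A-32 forms (R9).
S-72 present → A-23 forms (R2).
A-32 and A-23 present → Q-58 forms (R7).
A-32: reached.
H-62: reached.
Q-58: reached.
B-61: reached.
E-74 would need T-65 and C-50 (R14), but C-50 never forms.
Reached: A-32, H-62, Q-58, and B-61 — 4 of the 5.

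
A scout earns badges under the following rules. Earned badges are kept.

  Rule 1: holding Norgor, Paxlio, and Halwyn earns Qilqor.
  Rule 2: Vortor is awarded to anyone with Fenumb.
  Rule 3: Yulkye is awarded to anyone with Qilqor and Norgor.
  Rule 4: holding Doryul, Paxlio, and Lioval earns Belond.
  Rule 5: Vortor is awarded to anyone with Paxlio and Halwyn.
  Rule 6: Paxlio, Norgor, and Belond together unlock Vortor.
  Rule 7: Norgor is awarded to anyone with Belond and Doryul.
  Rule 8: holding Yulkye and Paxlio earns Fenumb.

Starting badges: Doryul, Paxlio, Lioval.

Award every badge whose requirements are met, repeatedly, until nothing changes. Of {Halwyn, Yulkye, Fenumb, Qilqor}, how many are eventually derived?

0

No rule produces Halwyn, and it is not given.
Yulkye would need Qilqor and Norgor (Rule 3), but Qilqor is never earned.
Fenumb would need Yulkye and Paxlio (Rule 8), but Yulkye is never earned.
Qilqor would need Norgor, Paxlio, and Halwyn (Rule 1), but Halwyn is never earned.
None of the 4 are reached.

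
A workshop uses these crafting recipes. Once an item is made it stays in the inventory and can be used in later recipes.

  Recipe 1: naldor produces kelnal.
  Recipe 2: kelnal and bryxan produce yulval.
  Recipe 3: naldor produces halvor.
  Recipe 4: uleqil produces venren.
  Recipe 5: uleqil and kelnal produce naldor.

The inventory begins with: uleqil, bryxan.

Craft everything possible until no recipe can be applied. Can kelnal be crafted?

kelnal would need naldor (Recipe 1), but naldor is never obtained.

No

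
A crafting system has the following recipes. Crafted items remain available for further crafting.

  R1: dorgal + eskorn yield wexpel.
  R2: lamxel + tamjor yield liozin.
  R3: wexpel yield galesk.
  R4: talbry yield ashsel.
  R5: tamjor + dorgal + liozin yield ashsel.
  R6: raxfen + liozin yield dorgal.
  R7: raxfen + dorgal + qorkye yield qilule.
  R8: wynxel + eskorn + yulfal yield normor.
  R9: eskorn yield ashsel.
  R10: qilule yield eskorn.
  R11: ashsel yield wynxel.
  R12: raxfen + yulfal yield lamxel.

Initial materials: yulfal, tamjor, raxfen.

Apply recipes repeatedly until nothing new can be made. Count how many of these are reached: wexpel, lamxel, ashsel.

Using R12, raxfen and yulfal make lamxel.
lamxel + tamjor → liozin (R2).
Using R6, raxfen and liozin make dorgal.
tamjor + dorgal + liozin → ashsel (R5).
wexpel would need dorgal and eskorn (R1), but eskorn is never obtained.
lamxel: reached.
ashsel: reached.
Reached: lamxel and ashsel — 2 of the 3.

2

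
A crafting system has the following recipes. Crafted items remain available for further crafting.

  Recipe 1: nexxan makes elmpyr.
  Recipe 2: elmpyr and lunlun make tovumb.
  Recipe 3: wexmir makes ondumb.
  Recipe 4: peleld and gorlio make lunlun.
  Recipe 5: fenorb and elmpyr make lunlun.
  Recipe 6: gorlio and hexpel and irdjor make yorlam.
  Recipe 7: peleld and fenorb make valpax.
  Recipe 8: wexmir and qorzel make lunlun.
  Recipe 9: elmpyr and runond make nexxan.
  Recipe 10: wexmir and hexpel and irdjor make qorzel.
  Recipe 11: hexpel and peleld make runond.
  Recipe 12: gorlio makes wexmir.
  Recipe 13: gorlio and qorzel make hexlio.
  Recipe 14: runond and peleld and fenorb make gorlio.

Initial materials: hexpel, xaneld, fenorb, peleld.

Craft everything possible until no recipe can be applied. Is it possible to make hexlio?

hexlio would need gorlio and qorzel (Recipe 13), but qorzel is never obtained.

No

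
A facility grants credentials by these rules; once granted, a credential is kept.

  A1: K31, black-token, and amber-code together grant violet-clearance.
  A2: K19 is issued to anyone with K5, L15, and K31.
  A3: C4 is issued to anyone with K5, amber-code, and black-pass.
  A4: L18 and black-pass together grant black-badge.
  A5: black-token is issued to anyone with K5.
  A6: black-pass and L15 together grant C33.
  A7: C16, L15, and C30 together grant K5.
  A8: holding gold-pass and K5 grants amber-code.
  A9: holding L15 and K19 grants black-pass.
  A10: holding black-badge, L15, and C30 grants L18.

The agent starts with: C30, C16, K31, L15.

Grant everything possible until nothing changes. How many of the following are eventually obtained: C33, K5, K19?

3

Holding C16, L15, and C30 grants K5 (A7).
Holding K5, L15, and K31 grants K19 (A2).
Holding L15 and K19 grants black-pass (A9).
Holding black-pass and L15 grants C33 (A6).
C33: reached.
K5: reached.
K19: reached.
All 3 are reached.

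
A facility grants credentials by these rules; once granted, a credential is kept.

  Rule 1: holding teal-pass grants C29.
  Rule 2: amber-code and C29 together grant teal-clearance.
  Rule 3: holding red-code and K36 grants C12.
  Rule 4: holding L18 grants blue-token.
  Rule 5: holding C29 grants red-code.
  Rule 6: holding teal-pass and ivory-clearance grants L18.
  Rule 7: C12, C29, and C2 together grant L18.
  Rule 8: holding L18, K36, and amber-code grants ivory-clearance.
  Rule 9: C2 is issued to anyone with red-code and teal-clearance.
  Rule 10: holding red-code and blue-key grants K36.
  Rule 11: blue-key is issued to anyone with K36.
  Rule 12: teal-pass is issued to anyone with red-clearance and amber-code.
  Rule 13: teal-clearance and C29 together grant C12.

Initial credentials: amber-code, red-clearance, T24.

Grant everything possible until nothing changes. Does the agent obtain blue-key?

No

blue-key would need K36 (Rule 11), but K36 is never granted.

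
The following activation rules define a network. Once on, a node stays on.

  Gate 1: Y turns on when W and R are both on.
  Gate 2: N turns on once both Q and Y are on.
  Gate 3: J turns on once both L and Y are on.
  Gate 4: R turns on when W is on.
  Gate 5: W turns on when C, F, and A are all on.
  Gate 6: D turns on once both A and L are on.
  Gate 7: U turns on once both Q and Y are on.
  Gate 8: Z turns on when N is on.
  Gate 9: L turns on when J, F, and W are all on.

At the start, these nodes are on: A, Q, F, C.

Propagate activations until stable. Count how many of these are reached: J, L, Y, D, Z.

Gate 5: C, F, and A on → W on.
Gate 4: W on → R on.
Gate 1: W and R on → Y on.
Gate 2: Q and Y on → N on.
Gate 8: N on → Z on.
J would need L and Y (Gate 3), but L never turns on.
L would need J, F, and W (Gate 9), but J never turns on.
Y: reached.
D would need A and L (Gate 6), but L never turns on.
Z: reached.
Reached: Y and Z — 2 of the 5.

2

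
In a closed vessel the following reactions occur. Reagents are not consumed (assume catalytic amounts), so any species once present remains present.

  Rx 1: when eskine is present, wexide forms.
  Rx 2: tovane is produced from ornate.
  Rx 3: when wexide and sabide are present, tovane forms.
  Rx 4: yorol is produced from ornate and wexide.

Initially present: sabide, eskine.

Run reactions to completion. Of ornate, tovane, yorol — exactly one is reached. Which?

tovane

eskine present → wexide forms (Rx 1).
wexide and sabide present → tovane forms (Rx 3).
yorol would need ornate and wexide (Rx 4), but ornate never forms. No rule produces ornate, and it is not given.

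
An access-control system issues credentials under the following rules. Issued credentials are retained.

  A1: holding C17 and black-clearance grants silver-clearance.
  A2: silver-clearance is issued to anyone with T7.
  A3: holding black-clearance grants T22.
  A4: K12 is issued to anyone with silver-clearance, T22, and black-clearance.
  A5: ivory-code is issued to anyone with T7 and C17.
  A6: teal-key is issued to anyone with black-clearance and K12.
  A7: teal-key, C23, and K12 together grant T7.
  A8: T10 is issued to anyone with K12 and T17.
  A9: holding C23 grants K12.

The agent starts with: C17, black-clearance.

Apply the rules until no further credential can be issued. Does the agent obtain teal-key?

Holding C17 and black-clearance grants silver-clearance (A1).
Holding black-clearance grants T22 (A3).
Holding silver-clearance, T22, and black-clearance grants K12 (A4).
Holding black-clearance and K12 grants teal-key (A6).

Yes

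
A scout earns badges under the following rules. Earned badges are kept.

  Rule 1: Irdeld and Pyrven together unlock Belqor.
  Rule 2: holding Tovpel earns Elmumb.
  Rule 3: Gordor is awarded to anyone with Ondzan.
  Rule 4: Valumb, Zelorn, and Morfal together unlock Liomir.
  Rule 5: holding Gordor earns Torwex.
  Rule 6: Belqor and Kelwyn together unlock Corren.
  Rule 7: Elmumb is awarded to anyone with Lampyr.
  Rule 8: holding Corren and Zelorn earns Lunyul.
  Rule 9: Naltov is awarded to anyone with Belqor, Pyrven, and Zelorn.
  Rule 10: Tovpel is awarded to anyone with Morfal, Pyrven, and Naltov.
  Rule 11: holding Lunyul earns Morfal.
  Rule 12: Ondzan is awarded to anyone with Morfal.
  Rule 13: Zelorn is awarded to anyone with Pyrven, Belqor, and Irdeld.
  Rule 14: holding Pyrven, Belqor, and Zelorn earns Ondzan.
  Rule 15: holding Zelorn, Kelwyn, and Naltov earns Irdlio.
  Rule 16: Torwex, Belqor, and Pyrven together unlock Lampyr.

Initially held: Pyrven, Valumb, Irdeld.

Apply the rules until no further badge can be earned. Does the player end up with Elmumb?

With Irdeld and Pyrven, Belqor is earned (Rule 1).
With Pyrven, Belqor, and Irdeld, Zelorn is earned (Rule 13).
With Pyrven, Belqor, and Zelorn, Ondzan is earned (Rule 14).
With Ondzan, Gordor is earned (Rule 3).
With Gordor, Torwex is earned (Rule 5).
With Torwex, Belqor, and Pyrven, Lampyr is earned (Rule 16).
With Lampyr, Elmumb is earned (Rule 7).

Yes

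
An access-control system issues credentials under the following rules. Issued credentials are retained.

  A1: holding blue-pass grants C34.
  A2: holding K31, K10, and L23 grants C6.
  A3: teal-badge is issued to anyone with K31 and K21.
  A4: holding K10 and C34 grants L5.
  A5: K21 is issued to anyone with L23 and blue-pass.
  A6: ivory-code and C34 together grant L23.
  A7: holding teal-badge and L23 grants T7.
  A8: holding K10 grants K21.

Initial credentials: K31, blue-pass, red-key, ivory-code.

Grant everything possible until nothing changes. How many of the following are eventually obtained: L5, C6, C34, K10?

1

Holding blue-pass grants C34 (A1).
L5 would need K10 and C34 (A4), but K10 is never granted.
C6 would need K31, K10, and L23 (A2), but K10 is never granted.
C34: reached.
No rule produces K10, and it is not given.
Reached: C34 — 1 of the 4.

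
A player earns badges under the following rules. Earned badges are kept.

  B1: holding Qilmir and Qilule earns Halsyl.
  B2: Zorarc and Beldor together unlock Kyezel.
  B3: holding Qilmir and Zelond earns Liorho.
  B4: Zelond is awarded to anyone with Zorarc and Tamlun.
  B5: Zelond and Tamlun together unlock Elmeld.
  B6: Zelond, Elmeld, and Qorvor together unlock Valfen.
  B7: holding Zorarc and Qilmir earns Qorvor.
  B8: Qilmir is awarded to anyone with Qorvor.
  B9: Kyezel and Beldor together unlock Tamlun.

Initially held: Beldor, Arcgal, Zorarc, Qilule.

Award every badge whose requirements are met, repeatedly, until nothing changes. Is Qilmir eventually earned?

No

Qilmir would need Qorvor (B8), but Qorvor is never earned.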